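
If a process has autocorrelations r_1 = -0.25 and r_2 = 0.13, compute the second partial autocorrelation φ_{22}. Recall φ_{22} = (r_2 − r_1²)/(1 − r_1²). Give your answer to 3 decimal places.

0.072

φ_{22} = (r_2 − r_1²) / (1 − r_1²)
r_1² = (-0.25)² = 0.0625
Numerator = 0.13 − 0.0625 = 0.0675; denominator = 1 − 0.0625 = 0.9375
φ_{22} = 0.0675 / 0.9375 = 0.072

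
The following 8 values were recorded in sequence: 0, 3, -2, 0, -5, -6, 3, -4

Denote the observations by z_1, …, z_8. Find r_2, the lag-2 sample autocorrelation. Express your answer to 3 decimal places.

Mean z̄ = (0 + 3 − 2 + 0 − 5 − 6 + 3 − 4)/8 = -1.3750
Deviations from mean: 1.3750, 4.3750, -0.6250, 1.3750, -3.6250, -4.6250, 4.3750, -2.6250
Σ(z_t−z̄)(z_{t+2}−z̄) = (-0.8594) + (6.0156) + (2.2656) + (-6.3594) + (-15.8594) + (12.1406) = -2.6563
Denominator Σ(z_t−z̄)² = 83.8750
r_2 = -2.6563 / 83.8750 = -0.032

-0.032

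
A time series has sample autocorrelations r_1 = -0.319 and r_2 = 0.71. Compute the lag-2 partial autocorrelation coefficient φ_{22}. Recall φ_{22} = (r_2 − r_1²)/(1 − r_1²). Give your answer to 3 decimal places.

φ_{22} = (r_2 − r_1²) / (1 − r_1²)
r_1² = (-0.319)² = 0.101761
Numerator = 0.71 − 0.1018 = 0.6082; denominator = 1 − 0.1018 = 0.8982
φ_{22} = 0.6082 / 0.8982 = 0.677

0.677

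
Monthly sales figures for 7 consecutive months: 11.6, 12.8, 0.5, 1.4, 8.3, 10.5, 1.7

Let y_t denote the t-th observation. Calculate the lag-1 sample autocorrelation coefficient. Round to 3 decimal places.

0.021

Mean ȳ = (11.6 + 12.8 + 0.5 + 1.4 + 8.3 + 10.5 + 1.7)/7 = 6.6857
Deviations from mean: 4.9143, 6.1143, -6.1857, -5.2857, 1.6143, 3.8143, -4.9857
Σ(y_t−ȳ)(y_{t+1}−ȳ) = (30.0473) + (-37.8212) + (32.6959) + (-8.5327) + (6.1573) + (-19.0169) = 3.5298
Denominator Σ(y_t−ȳ)² = 169.7486
r_1 = 3.5298 / 169.7486 = 0.021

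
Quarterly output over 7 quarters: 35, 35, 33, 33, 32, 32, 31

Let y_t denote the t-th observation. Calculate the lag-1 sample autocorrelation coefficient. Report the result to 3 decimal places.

0.500

Mean ȳ = (35 + 35 + 33 + 33 + 32 + 32 + 31)/7 = 33.0000
Deviations from mean: 2.0000, 2.0000, 0.0000, 0.0000, -1.0000, -1.0000, -2.0000
Σ(y_t−ȳ)(y_{t+1}−ȳ) = (4.0000) + (0.0000) + (0.0000) + (0.0000) + (1.0000) + (2.0000) = 7.0000
Denominator Σ(y_t−ȳ)² = 14.0000
r_1 = 7.0000 / 14.0000 = 0.500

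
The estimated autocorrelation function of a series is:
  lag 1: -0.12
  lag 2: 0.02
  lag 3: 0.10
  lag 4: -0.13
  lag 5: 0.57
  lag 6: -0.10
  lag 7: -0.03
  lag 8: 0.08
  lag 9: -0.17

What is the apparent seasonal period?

5

The largest autocorrelation is r_5 = 0.57; the remaining lags stay at or below 0.10.
The dominant spike at lag 5 indicates a seasonal period of 5.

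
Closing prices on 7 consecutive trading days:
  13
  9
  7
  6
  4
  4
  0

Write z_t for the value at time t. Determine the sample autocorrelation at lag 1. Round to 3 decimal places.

0.389

Mean z̄ = (13 + 9 + 7 + 6 + 4 + 4 + 0)/7 = 6.1429
Deviations from mean: 6.8571, 2.8571, 0.8571, -0.1429, -2.1429, -2.1429, -6.1429
Numerator Σ_{t=1}^{6}(z_t−z̄)(z_{t+1}−z̄) = 39.9796
Denominator Σ(z_t−z̄)² = 102.8571
r_1 = 39.9796 / 102.8571 = 0.389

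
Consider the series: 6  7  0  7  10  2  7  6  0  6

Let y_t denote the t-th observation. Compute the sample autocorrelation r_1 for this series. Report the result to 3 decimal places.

Mean ȳ = (6 + 7 + 0 + 7 + 10 + 2 + 7 + 6 + 0 + 6)/10 = 5.1000
Numerator Σ_{t=1}^{9}(y_t−ȳ)(y_{t+1}−ȳ) = -36.9100
Denominator Σ(y_t−ȳ)² = 98.9000
r_1 = -36.9100 / 98.9000 = -0.373

-0.373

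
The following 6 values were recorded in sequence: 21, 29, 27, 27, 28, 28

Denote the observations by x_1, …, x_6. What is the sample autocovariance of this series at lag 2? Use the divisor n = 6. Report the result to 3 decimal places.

Mean x̄ = (21 + 29 + 27 + 27 + 28 + 28)/6 = 26.6667
Σ_{t=1}^{4}(x_t−x̄)(x_{t+2}−x̄) = -0.2222
γ_2 = -0.2222 / 6 = -0.037

-0.037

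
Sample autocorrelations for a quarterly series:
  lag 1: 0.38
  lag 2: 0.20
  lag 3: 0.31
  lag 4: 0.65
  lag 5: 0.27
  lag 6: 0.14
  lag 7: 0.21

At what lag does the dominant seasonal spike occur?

The largest autocorrelation is r_4 = 0.65; the remaining lags stay at or below 0.38. The elevated value at lag 1 (0.38), dropping to 0.20 at lag 2, reflects decaying short-term dependence rather than seasonality.
The dominant spike at lag 4 indicates a seasonal period of 4.

4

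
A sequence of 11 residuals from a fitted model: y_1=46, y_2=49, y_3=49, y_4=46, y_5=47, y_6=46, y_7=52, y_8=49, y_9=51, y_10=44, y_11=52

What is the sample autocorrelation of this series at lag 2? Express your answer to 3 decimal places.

0.163

Mean ȳ = (46 + 49 + 49 + 46 + 47 + 46 + 52 + 49 + 51 + 44 + 52)/11 = 48.2727
Numerator Σ_{t=1}^{9}(y_t−ȳ)(y_{t+2}−ȳ) = 11.7603
Denominator Σ(y_t−ȳ)² = 72.1818
r_2 = 11.7603 / 72.1818 = 0.163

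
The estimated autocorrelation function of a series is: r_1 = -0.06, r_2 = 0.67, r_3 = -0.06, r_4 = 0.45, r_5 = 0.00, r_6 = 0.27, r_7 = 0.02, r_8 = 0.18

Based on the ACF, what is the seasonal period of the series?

The largest autocorrelation is r_2 = 0.67, with weaker echoes at lags 4 (0.45), 6 (0.27) and 8 (0.18); the remaining lags stay at or below 0.02.
The dominant spike at lag 2 indicates a seasonal period of 2.

2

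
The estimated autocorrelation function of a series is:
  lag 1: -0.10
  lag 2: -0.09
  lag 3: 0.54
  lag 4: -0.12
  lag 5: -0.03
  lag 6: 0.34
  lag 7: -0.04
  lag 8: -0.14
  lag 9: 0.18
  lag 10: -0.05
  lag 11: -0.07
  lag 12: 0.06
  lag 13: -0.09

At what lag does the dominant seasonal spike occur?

3

The largest autocorrelation is r_3 = 0.54, with weaker echoes at lags 6 (0.34) and 9 (0.18); the remaining lags stay at or below 0.06.
The dominant spike at lag 3 indicates a seasonal period of 3.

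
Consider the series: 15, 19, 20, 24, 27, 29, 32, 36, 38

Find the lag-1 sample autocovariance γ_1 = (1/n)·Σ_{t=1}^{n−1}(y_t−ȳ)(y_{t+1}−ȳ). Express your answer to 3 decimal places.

Mean ȳ = (15 + 19 + 20 + 24 + 27 + 29 + 32 + 36 + 38)/9 = 26.6667
Σ_{t=1}^{8}(y_t−ȳ)(y_{t+1}−ȳ) = 326.2222
γ_1 = 326.2222 / 9 = 36.247

36.247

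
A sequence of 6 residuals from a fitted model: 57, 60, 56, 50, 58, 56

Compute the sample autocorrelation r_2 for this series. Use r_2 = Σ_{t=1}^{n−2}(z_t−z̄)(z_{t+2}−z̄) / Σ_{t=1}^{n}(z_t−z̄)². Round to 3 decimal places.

Mean z̄ = (57 + 60 + 56 + 50 + 58 + 56)/6 = 56.1667
Numerator Σ_{t=1}^{4}(z_t−z̄)(z_{t+2}−z̄) = -23.0556
Denominator Σ(z_t−z̄)² = 56.8333
r_2 = -23.0556 / 56.8333 = -0.406

-0.406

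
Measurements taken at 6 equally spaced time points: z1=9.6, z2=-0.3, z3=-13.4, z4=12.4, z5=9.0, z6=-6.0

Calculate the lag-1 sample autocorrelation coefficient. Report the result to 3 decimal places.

-0.241

Mean z̄ = (9.6 − 0.3 − 13.4 + 12.4 + 9.0 − 6.0)/6 = 1.8833
Deviations from mean: 7.7167, -2.1833, -15.2833, 10.5167, 7.1167, -7.8833
Numerator Σ_{t=1}^{5}(z_t−z̄)(z_{t+1}−z̄) = -125.4686
Denominator Σ(z_t−z̄)² = 521.2883
r_1 = -125.4686 / 521.2883 = -0.241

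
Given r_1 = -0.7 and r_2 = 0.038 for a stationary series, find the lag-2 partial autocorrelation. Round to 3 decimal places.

-0.886

φ_{22} = (r_2 − r_1²) / (1 − r_1²)
r_1² = (-0.7)² = 0.49
Numerator = 0.038 − 0.4900 = -0.4520; denominator = 1 − 0.4900 = 0.5100
φ_{22} = -0.4520 / 0.5100 = -0.886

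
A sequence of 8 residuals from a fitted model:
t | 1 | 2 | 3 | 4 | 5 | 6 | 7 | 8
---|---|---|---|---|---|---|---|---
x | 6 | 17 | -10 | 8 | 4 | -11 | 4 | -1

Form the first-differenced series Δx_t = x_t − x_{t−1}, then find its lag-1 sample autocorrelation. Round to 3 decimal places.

-0.669

First differences Δx: 11, -27, 18, -4, -15, 15, -5
Mean of differences = -1.0000
Numerator Σ(Δx_t−Δx̄)(Δx_{t+1}−Δx̄) = -1109.0000
Denominator Σ(Δx_t−Δx̄)² = 1658.0000
r_1(Δx) = -1109.0000 / 1658.0000 = -0.669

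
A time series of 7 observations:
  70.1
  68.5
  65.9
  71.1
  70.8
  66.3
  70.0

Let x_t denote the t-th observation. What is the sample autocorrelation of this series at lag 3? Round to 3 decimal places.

0.443

Mean x̄ = (70.1 + 68.5 + 65.9 + 71.1 + 70.8 + 66.3 + 70.0)/7 = 68.9571
Σ(x_t−x̄)(x_{t+3}−x̄) = (2.4490) + (-0.8424) + (8.1233) + (2.2347) = 11.9645
Denominator Σ(x_t−x̄)² = 26.9971
r_3 = 11.9645 / 26.9971 = 0.443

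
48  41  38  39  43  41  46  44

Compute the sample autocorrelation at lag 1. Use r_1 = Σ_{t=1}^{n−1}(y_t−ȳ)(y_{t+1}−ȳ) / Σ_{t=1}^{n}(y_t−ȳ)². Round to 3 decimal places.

Mean ȳ = (48 + 41 + 38 + 39 + 43 + 41 + 46 + 44)/8 = 42.5000
Deviations from mean: 5.5000, -1.5000, -4.5000, -3.5000, 0.5000, -1.5000, 3.5000, 1.5000
Numerator Σ_{t=1}^{7}(y_t−ȳ)(y_{t+1}−ȳ) = 11.7500
Denominator Σ(y_t−ȳ)² = 82.0000
r_1 = 11.7500 / 82.0000 = 0.143

0.143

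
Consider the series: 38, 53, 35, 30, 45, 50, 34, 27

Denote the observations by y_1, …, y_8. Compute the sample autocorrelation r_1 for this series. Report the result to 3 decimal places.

Mean ȳ = (38 + 53 + 35 + 30 + 45 + 50 + 34 + 27)/8 = 39.0000
Σ(y_t−ȳ)(y_{t+1}−ȳ) = (-14.0000) + (-56.0000) + (36.0000) + (-54.0000) + (66.0000) + (-55.0000) + (60.0000) = -17.0000
Denominator Σ(y_t−ȳ)² = 620.0000
r_1 = -17.0000 / 620.0000 = -0.027

-0.027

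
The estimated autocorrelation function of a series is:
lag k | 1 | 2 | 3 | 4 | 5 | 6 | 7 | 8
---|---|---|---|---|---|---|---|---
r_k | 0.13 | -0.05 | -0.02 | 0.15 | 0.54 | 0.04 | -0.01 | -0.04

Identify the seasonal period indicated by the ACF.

5

The largest autocorrelation is r_5 = 0.54; the remaining lags stay at or below 0.15.
The dominant spike at lag 5 indicates a seasonal period of 5.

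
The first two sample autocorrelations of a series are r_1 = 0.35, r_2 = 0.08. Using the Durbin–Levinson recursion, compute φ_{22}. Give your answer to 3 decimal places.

-0.048

φ_{22} = (r_2 − r_1²) / (1 − r_1²)
r_1² = (0.35)² = 0.1225
Numerator = 0.08 − 0.1225 = -0.0425; denominator = 1 − 0.1225 = 0.8775
φ_{22} = -0.0425 / 0.8775 = -0.048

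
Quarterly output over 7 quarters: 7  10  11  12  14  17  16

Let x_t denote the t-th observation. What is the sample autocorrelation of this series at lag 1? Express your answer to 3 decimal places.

0.544

Mean x̄ = (7 + 10 + 11 + 12 + 14 + 17 + 16)/7 = 12.4286
Deviations from mean: -5.4286, -2.4286, -1.4286, -0.4286, 1.5714, 4.5714, 3.5714
Σ(x_t−x̄)(x_{t+1}−x̄) = (13.1837) + (3.4694) + (0.6122) + (-0.6735) + (7.1837) + (16.3265) = 40.1020
Denominator Σ(x_t−x̄)² = 73.7143
r_1 = 40.1020 / 73.7143 = 0.544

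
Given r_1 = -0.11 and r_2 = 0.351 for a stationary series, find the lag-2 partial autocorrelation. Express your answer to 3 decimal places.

0.343

φ_{22} = (r_2 − r_1²) / (1 − r_1²)
r_1² = (-0.11)² = 0.0121
Numerator = 0.351 − 0.0121 = 0.3389; denominator = 1 − 0.0121 = 0.9879
φ_{22} = 0.3389 / 0.9879 = 0.343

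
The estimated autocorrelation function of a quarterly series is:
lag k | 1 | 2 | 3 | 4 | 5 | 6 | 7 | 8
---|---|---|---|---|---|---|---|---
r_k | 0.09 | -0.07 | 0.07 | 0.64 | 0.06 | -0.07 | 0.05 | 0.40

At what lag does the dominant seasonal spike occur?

4

The largest autocorrelation is r_4 = 0.64, with a weaker echo at lag 8 (0.40); the remaining lags stay at or below 0.09.
The dominant spike at lag 4 indicates a seasonal period of 4.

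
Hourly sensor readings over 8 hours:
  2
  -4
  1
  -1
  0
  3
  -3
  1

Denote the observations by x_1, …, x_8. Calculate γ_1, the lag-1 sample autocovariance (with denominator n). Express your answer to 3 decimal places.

Mean x̄ = (2 − 4 + 1 − 1 + 0 + 3 − 3 + 1)/8 = -0.1250
Σ_{t=1}^{7}(x_t−x̄)(x_{t+1}−x̄) = -25.5156
γ_1 = -25.5156 / 8 = -3.189

-3.189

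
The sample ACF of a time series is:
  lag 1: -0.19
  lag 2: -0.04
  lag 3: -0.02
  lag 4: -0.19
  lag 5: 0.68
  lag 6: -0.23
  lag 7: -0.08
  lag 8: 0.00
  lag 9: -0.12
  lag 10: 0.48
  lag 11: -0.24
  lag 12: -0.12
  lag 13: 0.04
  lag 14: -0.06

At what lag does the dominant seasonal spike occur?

The largest autocorrelation is r_5 = 0.68, with a weaker echo at lag 10 (0.48); the remaining lags stay at or below 0.04.
The dominant spike at lag 5 indicates a seasonal period of 5.

5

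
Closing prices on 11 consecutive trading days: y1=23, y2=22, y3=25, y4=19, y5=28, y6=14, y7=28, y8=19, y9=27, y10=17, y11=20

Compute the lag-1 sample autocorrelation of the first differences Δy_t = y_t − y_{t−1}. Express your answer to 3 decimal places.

-0.915

First differences Δy: -1, 3, -6, 9, -14, 14, -9, 8, -10, 3
Mean of differences = -0.3000
Numerator Σ(Δy_t−Δȳ)(Δy_{t+1}−Δȳ) = -706.5900
Denominator Σ(Δy_t−Δȳ)² = 772.1000
r_1(Δy) = -706.5900 / 772.1000 = -0.915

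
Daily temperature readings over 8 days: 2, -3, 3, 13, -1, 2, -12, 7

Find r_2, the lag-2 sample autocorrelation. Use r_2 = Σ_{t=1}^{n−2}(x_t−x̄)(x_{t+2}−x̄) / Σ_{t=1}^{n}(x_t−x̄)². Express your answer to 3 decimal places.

-0.030

Mean x̄ = (2 − 3 + 3 + 13 − 1 + 2 − 12 + 7)/8 = 1.3750
Deviations from mean: 0.6250, -4.3750, 1.6250, 11.6250, -2.3750, 0.6250, -13.3750, 5.6250
Σ(x_t−x̄)(x_{t+2}−x̄) = (1.0156) + (-50.8594) + (-3.8594) + (7.2656) + (31.7656) + (3.5156) = -11.1563
Denominator Σ(x_t−x̄)² = 373.8750
r_2 = -11.1563 / 373.8750 = -0.030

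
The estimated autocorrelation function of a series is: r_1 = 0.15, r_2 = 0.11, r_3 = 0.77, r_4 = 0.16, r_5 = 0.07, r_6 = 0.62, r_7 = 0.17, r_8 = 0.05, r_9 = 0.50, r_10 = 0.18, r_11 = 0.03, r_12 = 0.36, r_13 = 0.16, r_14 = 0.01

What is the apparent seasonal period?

The largest autocorrelation is r_3 = 0.77, with weaker echoes at lags 6 (0.62), 9 (0.50) and 12 (0.36); the remaining lags stay at or below 0.18.
The dominant spike at lag 3 indicates a seasonal period of 3.

3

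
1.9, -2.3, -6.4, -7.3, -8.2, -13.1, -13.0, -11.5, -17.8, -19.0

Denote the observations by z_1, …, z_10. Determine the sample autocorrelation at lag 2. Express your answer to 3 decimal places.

0.253

Mean z̄ = (1.9 − 2.3 − 6.4 − 7.3 − 8.2 − 13.1 − 13.0 − 11.5 − 17.8 − 19.0)/10 = -9.6700
Numerator Σ_{t=1}^{8}(z_t−z̄)(z_{t+2}−z̄) = 97.5072
Denominator Σ(z_t−z̄)² = 386.0010
r_2 = 97.5072 / 386.0010 = 0.253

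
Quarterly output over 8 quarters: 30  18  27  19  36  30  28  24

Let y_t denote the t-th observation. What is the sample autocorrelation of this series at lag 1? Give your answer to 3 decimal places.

-0.295

Mean ȳ = (30 + 18 + 27 + 19 + 36 + 30 + 28 + 24)/8 = 26.5000
Deviations from mean: 3.5000, -8.5000, 0.5000, -7.5000, 9.5000, 3.5000, 1.5000, -2.5000
Σ(y_t−ȳ)(y_{t+1}−ȳ) = (-29.7500) + (-4.2500) + (-3.7500) + (-71.2500) + (33.2500) + (5.2500) + (-3.7500) = -74.2500
Denominator Σ(y_t−ȳ)² = 252.0000
r_1 = -74.2500 / 252.0000 = -0.295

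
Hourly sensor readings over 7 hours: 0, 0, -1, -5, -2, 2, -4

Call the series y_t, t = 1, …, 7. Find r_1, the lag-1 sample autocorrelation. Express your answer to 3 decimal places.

Mean ȳ = (0 + 0 − 1 − 5 − 2 + 2 − 4)/7 = -1.4286
Deviations from mean: 1.4286, 1.4286, 0.4286, -3.5714, -0.5714, 3.4286, -2.5714
Σ(y_t−ȳ)(y_{t+1}−ȳ) = (2.0408) + (0.6122) + (-1.5306) + (2.0408) + (-1.9592) + (-8.8163) = -7.6122
Denominator Σ(y_t−ȳ)² = 35.7143
r_1 = -7.6122 / 35.7143 = -0.213

-0.213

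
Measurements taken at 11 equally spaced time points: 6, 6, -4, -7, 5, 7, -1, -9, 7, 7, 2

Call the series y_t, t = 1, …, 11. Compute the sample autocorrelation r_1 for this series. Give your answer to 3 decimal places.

0.055

Mean ȳ = (6 + 6 − 4 − 7 + 5 + 7 − 1 − 9 + 7 + 7 + 2)/11 = 1.7273
Numerator Σ_{t=1}^{10}(y_t−ȳ)(y_{t+1}−ȳ) = 20.0165
Denominator Σ(y_t−ȳ)² = 362.1818
r_1 = 20.0165 / 362.1818 = 0.055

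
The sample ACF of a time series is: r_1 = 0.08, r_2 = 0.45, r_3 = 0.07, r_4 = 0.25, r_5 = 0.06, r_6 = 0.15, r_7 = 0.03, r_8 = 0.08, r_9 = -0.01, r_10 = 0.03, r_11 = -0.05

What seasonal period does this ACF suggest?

2

The largest autocorrelation is r_2 = 0.45, with weaker echoes at lags 4 (0.25) and 6 (0.15); the remaining lags stay at or below 0.08.
The dominant spike at lag 2 indicates a seasonal period of 2.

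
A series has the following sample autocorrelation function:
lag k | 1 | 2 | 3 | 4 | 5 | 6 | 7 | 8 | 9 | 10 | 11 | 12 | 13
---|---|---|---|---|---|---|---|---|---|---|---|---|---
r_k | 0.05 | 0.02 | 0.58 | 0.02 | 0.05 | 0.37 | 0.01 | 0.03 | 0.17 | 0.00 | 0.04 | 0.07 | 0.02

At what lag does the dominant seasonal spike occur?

3

The largest autocorrelation is r_3 = 0.58, with weaker echoes at lags 6 (0.37) and 9 (0.17); the remaining lags stay at or below 0.07.
The dominant spike at lag 3 indicates a seasonal period of 3.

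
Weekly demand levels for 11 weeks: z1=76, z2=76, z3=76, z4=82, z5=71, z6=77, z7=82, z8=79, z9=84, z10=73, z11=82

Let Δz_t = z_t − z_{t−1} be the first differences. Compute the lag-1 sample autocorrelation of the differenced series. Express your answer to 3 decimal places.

-0.632

First differences Δz: 0, 0, 6, -11, 6, 5, -3, 5, -11, 9
Mean of differences = 0.6000
Numerator Σ(Δz_t−Δz̄)(Δz_{t+1}−Δz̄) = -284.5600
Denominator Σ(Δz_t−Δz̄)² = 450.4000
r_1(Δz) = -284.5600 / 450.4000 = -0.632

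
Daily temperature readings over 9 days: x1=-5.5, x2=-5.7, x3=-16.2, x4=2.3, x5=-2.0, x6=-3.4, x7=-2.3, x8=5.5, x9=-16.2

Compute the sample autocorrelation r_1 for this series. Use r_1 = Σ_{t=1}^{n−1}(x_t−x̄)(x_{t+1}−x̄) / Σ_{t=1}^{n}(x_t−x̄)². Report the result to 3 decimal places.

Mean x̄ = (-5.5 − 5.7 − 16.2 + 2.3 − 2.0 − 3.4 − 2.3 + 5.5 − 16.2)/9 = -4.8333
Numerator Σ_{t=1}^{8}(x_t−x̄)(x_{t+1}−x̄) = -134.0278
Denominator Σ(x_t−x̄)² = 433.7600
r_1 = -134.0278 / 433.7600 = -0.309

-0.309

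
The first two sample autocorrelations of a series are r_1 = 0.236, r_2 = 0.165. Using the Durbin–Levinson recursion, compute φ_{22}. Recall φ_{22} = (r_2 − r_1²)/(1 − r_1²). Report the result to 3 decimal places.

0.116

φ_{22} = (r_2 − r_1²) / (1 − r_1²)
r_1² = (0.236)² = 0.055696
Numerator = 0.165 − 0.0557 = 0.1093; denominator = 1 − 0.0557 = 0.9443
φ_{22} = 0.1093 / 0.9443 = 0.116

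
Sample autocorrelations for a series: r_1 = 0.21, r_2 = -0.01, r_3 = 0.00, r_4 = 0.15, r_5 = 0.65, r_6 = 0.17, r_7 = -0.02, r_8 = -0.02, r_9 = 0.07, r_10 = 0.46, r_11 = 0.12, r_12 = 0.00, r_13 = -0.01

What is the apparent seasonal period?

The largest autocorrelation is r_5 = 0.65, with a weaker echo at lag 10 (0.46); the remaining lags stay at or below 0.21.
The dominant spike at lag 5 indicates a seasonal period of 5.

5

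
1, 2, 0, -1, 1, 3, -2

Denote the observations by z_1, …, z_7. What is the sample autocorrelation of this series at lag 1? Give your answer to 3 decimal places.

Mean z̄ = (1 + 2 + 0 − 1 + 1 + 3 − 2)/7 = 0.5714
Numerator Σ_{t=1}^{6}(z_t−z̄)(z_{t+1}−z̄) = -5.1837
Denominator Σ(z_t−z̄)² = 17.7143
r_1 = -5.1837 / 17.7143 = -0.293

-0.293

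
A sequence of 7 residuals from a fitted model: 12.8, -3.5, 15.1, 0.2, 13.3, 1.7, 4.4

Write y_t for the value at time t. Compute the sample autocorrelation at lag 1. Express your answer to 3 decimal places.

-0.826

Mean ȳ = (12.8 − 3.5 + 15.1 + 0.2 + 13.3 + 1.7 + 4.4)/7 = 6.2857
Deviations from mean: 6.5143, -9.7857, 8.8143, -6.0857, 7.0143, -4.5857, -1.8857
Numerator Σ_{t=1}^{6}(y_t−ȳ)(y_{t+1}−ȳ) = -269.8473
Denominator Σ(y_t−ȳ)² = 326.7086
r_1 = -269.8473 / 326.7086 = -0.826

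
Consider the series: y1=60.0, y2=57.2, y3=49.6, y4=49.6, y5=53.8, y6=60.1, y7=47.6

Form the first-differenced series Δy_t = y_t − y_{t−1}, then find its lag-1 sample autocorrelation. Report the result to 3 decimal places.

First differences Δy: -2.8, -7.6, 0.0, 4.2, 6.3, -12.5
Mean of differences = -2.0667
Numerator Σ(Δy_t−Δȳ)(Δy_{t+1}−Δȳ) = -29.2878
Denominator Σ(Δy_t−Δȳ)² = 253.5533
r_1(Δy) = -29.2878 / 253.5533 = -0.116

-0.116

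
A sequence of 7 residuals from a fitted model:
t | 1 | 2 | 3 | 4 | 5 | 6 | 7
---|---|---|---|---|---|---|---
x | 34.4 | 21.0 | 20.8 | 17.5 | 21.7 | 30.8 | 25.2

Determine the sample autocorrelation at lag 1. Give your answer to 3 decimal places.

0.047

Mean x̄ = (34.4 + 21.0 + 20.8 + 17.5 + 21.7 + 30.8 + 25.2)/7 = 24.4857
Σ(x_t−x̄)(x_{t+1}−x̄) = (-34.5584) + (12.8473) + (25.7473) + (19.4602) + (-17.5898) + (4.5102) = 10.4169
Denominator Σ(x_t−x̄)² = 220.9686
r_1 = 10.4169 / 220.9686 = 0.047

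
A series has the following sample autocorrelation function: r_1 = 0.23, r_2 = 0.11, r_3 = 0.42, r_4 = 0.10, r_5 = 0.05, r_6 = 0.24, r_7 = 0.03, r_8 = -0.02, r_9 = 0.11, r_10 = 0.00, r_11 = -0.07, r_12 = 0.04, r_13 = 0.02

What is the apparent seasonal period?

The largest autocorrelation is r_3 = 0.42, with a weaker echo at lag 6 (0.24); the remaining lags stay at or below 0.23. The elevated value at lag 1 (0.23), dropping to 0.11 at lag 2, reflects decaying short-term dependence rather than seasonality.
The dominant spike at lag 3 indicates a seasonal period of 3.

3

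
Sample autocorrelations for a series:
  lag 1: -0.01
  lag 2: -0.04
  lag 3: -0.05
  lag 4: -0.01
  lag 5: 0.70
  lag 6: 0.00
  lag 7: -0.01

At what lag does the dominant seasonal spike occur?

5

The largest autocorrelation is r_5 = 0.70; the remaining lags stay at or below 0.00.
The dominant spike at lag 5 indicates a seasonal period of 5.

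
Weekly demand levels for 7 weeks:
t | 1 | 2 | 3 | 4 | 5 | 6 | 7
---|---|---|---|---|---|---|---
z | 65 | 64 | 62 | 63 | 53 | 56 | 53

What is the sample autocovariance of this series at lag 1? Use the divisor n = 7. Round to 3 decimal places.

9.647

Mean z̄ = (65 + 64 + 62 + 63 + 53 + 56 + 53)/7 = 59.4286
Σ_{t=1}^{6}(z_t−z̄)(z_{t+1}−z̄) = 67.5306
γ_1 = 67.5306 / 7 = 9.647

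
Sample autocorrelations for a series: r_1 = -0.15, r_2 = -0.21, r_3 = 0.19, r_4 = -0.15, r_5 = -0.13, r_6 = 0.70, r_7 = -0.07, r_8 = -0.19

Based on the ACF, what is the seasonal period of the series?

The largest autocorrelation is r_6 = 0.70; the remaining lags stay at or below 0.19.
The dominant spike at lag 6 indicates a seasonal period of 6.

6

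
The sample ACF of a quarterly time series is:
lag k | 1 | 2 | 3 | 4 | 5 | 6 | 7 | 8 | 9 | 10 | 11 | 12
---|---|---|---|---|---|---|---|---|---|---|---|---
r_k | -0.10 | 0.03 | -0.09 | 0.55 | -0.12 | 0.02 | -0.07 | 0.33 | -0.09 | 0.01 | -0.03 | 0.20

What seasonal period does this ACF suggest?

4

The largest autocorrelation is r_4 = 0.55, with weaker echoes at lags 8 (0.33) and 12 (0.20); the remaining lags stay at or below 0.03.
The dominant spike at lag 4 indicates a seasonal period of 4.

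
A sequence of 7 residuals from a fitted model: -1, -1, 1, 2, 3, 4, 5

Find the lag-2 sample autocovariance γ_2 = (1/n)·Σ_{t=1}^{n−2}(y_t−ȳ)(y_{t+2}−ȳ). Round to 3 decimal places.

Mean ȳ = (-1 − 1 + 1 + 2 + 3 + 4 + 5)/7 = 1.8571
Σ_{t=1}^{5}(y_t−ȳ)(y_{t+2}−ȳ) = 4.9592
γ_2 = 4.9592 / 7 = 0.708

0.708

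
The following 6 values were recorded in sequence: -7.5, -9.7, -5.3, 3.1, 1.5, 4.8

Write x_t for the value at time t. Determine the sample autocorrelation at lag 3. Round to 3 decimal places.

-0.420

Mean x̄ = (-7.5 − 9.7 − 5.3 + 3.1 + 1.5 + 4.8)/6 = -2.1833
Deviations from mean: -5.3167, -7.5167, -3.1167, 5.2833, 3.6833, 6.9833
Numerator Σ_{t=1}^{3}(x_t−x̄)(x_{t+3}−x̄) = -77.5408
Denominator Σ(x_t−x̄)² = 184.7283
r_3 = -77.5408 / 184.7283 = -0.420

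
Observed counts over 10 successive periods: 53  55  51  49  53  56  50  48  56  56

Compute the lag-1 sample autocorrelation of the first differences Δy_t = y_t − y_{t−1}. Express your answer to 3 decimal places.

-0.121

First differences Δy: 2, -4, -2, 4, 3, -6, -2, 8, 0
Mean of differences = 0.3333
Numerator Σ(Δy_t−Δȳ)(Δy_{t+1}−Δȳ) = -18.4444
Denominator Σ(Δy_t−Δȳ)² = 152.0000
r_1(Δy) = -18.4444 / 152.0000 = -0.121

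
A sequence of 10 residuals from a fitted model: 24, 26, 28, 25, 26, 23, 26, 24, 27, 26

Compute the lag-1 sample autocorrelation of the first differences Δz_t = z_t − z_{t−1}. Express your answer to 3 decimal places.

-0.651

First differences Δz: 2, 2, -3, 1, -3, 3, -2, 3, -1
Mean of differences = 0.2222
Numerator Σ(Δz_t−Δz̄)(Δz_{t+1}−Δz̄) = -32.2716
Denominator Σ(Δz_t−Δz̄)² = 49.5556
r_1(Δz) = -32.2716 / 49.5556 = -0.651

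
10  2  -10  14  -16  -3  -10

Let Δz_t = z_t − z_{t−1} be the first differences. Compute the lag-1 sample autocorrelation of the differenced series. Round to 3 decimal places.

First differences Δz: -8, -12, 24, -30, 13, -7
Mean of differences = -3.3333
Numerator Σ(Δz_t−Δz̄)(Δz_{t+1}−Δz̄) = -1420.7778
Denominator Σ(Δz_t−Δz̄)² = 1835.3333
r_1(Δz) = -1420.7778 / 1835.3333 = -0.774

-0.774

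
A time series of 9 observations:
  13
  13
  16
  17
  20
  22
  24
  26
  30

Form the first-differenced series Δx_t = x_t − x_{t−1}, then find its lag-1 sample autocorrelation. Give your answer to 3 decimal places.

First differences Δx: 0, 3, 1, 3, 2, 2, 2, 4
Mean of differences = 2.1250
Numerator Σ(Δx_t−Δx̄)(Δx_{t+1}−Δx̄) = -4.1406
Denominator Σ(Δx_t−Δx̄)² = 10.8750
r_1(Δx) = -4.1406 / 10.8750 = -0.381

-0.381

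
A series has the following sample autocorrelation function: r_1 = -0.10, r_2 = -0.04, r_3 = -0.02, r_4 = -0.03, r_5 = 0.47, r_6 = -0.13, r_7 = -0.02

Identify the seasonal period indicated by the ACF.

The largest autocorrelation is r_5 = 0.47; the remaining lags stay at or below -0.02.
The dominant spike at lag 5 indicates a seasonal period of 5.

5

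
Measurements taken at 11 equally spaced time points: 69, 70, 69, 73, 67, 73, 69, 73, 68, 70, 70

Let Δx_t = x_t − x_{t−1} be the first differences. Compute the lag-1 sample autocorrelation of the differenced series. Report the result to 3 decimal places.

-0.895

First differences Δx: 1, -1, 4, -6, 6, -4, 4, -5, 2, 0
Mean of differences = 0.1000
Numerator Σ(Δx_t−Δx̄)(Δx_{t+1}−Δx̄) = -135.0100
Denominator Σ(Δx_t−Δx̄)² = 150.9000
r_1(Δx) = -135.0100 / 150.9000 = -0.895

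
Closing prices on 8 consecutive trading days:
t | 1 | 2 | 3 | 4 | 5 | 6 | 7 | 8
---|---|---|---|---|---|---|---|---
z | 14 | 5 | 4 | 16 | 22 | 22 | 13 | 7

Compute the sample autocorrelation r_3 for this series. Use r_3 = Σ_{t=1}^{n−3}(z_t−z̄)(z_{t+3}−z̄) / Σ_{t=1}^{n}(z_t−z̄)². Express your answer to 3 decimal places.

-0.574

Mean z̄ = (14 + 5 + 4 + 16 + 22 + 22 + 13 + 7)/8 = 12.8750
Deviations from mean: 1.1250, -7.8750, -8.8750, 3.1250, 9.1250, 9.1250, 0.1250, -5.8750
Σ(z_t−z̄)(z_{t+3}−z̄) = (3.5156) + (-71.8594) + (-80.9844) + (0.3906) + (-53.6094) = -202.5469
Denominator Σ(z_t−z̄)² = 352.8750
r_3 = -202.5469 / 352.8750 = -0.574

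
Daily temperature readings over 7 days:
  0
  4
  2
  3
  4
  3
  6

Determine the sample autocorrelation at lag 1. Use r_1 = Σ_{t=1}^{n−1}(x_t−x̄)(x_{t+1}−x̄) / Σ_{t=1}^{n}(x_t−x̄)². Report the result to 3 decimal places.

Mean x̄ = (0 + 4 + 2 + 3 + 4 + 3 + 6)/7 = 3.1429
Deviations from mean: -3.1429, 0.8571, -1.1429, -0.1429, 0.8571, -0.1429, 2.8571
Σ(x_t−x̄)(x_{t+1}−x̄) = (-2.6939) + (-0.9796) + (0.1633) + (-0.1224) + (-0.1224) + (-0.4082) = -4.1633
Denominator Σ(x_t−x̄)² = 20.8571
r_1 = -4.1633 / 20.8571 = -0.200

-0.200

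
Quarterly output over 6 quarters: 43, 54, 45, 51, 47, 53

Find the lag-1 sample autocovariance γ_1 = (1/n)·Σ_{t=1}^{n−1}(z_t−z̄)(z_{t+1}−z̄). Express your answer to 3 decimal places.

Mean z̄ = (43 + 54 + 45 + 51 + 47 + 53)/6 = 48.8333
Σ_{t=1}^{5}(z_t−z̄)(z_{t+1}−z̄) = -69.8611
γ_1 = -69.8611 / 6 = -11.644

-11.644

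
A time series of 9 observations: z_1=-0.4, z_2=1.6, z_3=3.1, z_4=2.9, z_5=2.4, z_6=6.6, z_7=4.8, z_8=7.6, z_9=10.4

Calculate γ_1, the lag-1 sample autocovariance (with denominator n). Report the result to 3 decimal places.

Mean z̄ = (-0.4 + 1.6 + 3.1 + 2.9 + 2.4 + 6.6 + 4.8 + 7.6 + 10.4)/9 = 4.3333
Σ_{t=1}^{8}(z_t−z̄)(z_{t+1}−z̄) = 38.8656
γ_1 = 38.8656 / 9 = 4.318

4.318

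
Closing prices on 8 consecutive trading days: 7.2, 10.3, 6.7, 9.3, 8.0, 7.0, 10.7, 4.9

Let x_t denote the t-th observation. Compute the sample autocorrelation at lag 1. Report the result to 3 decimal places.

-0.648

Mean x̄ = (7.2 + 10.3 + 6.7 + 9.3 + 8.0 + 7.0 + 10.7 + 4.9)/8 = 8.0125
Deviations from mean: -0.8125, 2.2875, -1.3125, 1.2875, -0.0125, -1.0125, 2.6875, -3.1125
Numerator Σ_{t=1}^{7}(x_t−x̄)(x_{t+1}−x̄) = -17.6402
Denominator Σ(x_t−x̄)² = 27.2088
r_1 = -17.6402 / 27.2088 = -0.648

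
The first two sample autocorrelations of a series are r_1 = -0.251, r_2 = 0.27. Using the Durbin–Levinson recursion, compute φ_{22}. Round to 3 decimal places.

0.221

φ_{22} = (r_2 − r_1²) / (1 − r_1²)
r_1² = (-0.251)² = 0.063001
Numerator = 0.27 − 0.0630 = 0.2070; denominator = 1 − 0.0630 = 0.9370
φ_{22} = 0.2070 / 0.9370 = 0.221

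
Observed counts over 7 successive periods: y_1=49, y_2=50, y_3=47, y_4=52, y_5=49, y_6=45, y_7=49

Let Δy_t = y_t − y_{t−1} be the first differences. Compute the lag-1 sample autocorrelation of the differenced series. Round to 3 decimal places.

First differences Δy: 1, -3, 5, -3, -4, 4
Mean of differences = 0.0000
Numerator Σ(Δy_t−Δȳ)(Δy_{t+1}−Δȳ) = -37.0000
Denominator Σ(Δy_t−Δȳ)² = 76.0000
r_1(Δy) = -37.0000 / 76.0000 = -0.487

-0.487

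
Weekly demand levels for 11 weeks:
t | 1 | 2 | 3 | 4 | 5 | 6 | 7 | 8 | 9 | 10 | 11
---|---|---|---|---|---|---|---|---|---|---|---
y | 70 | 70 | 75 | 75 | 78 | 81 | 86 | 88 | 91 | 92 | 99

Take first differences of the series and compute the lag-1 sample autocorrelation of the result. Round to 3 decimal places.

-0.474

First differences Δy: 0, 5, 0, 3, 3, 5, 2, 3, 1, 7
Mean of differences = 2.9000
Numerator Σ(Δy_t−Δȳ)(Δy_{t+1}−Δȳ) = -22.2100
Denominator Σ(Δy_t−Δȳ)² = 46.9000
r_1(Δy) = -22.2100 / 46.9000 = -0.474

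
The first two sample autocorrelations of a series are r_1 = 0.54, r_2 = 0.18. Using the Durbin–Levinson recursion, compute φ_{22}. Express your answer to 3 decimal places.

-0.158

φ_{22} = (r_2 − r_1²) / (1 − r_1²)
r_1² = (0.54)² = 0.2916
Numerator = 0.18 − 0.2916 = -0.1116; denominator = 1 − 0.2916 = 0.7084
φ_{22} = -0.1116 / 0.7084 = -0.158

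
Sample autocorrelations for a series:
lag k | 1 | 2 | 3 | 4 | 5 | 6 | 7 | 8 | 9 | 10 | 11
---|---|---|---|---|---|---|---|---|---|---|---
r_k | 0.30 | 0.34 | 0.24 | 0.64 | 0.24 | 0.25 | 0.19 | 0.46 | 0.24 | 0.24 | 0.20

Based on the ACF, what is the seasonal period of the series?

The largest autocorrelation is r_4 = 0.64, with a weaker echo at lag 8 (0.46); the remaining lags stay at or below 0.34.
The dominant spike at lag 4 indicates a seasonal period of 4.

4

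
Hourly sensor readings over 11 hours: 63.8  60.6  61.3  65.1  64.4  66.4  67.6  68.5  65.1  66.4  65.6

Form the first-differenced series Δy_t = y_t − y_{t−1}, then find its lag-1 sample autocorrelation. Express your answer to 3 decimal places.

-0.215

First differences Δy: -3.2, 0.7, 3.8, -0.7, 2.0, 1.2, 0.9, -3.4, 1.3, -0.8
Mean of differences = 0.1800
Numerator Σ(Δy_t−Δȳ)(Δy_{t+1}−Δȳ) = -9.7564
Denominator Σ(Δy_t−Δȳ)² = 45.4760
r_1(Δy) = -9.7564 / 45.4760 = -0.215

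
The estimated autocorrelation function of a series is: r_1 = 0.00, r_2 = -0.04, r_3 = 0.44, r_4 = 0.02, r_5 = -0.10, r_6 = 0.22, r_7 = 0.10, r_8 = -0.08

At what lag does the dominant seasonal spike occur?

3

The largest autocorrelation is r_3 = 0.44, with a weaker echo at lag 6 (0.22); the remaining lags stay at or below 0.10.
The dominant spike at lag 3 indicates a seasonal period of 3.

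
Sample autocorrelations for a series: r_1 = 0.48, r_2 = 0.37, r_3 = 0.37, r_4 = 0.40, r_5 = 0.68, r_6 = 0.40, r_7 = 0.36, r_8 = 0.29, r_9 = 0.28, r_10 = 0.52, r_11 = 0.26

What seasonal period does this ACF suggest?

5

The largest autocorrelation is r_5 = 0.68, with a weaker echo at lag 10 (0.52); the remaining lags stay at or below 0.48. The elevated value at lag 1 (0.48), dropping to 0.37 at lag 2, reflects decaying short-term dependence rather than seasonality.
The dominant spike at lag 5 indicates a seasonal period of 5.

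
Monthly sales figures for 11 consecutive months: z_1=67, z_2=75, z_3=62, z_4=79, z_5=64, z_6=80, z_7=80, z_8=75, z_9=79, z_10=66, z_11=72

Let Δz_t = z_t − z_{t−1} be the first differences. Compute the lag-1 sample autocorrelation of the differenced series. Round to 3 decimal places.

-0.775

First differences Δz: 8, -13, 17, -15, 16, 0, -5, 4, -13, 6
Mean of differences = 0.5000
Numerator Σ(Δz_t−Δz̄)(Δz_{t+1}−Δz̄) = -965.7500
Denominator Σ(Δz_t−Δz̄)² = 1246.5000
r_1(Δz) = -965.7500 / 1246.5000 = -0.775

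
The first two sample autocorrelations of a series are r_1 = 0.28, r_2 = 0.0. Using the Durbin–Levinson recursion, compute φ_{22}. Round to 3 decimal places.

φ_{22} = (r_2 − r_1²) / (1 − r_1²)
r_1² = (0.28)² = 0.0784
Numerator = 0.0 − 0.0784 = -0.0784; denominator = 1 − 0.0784 = 0.9216
φ_{22} = -0.0784 / 0.9216 = -0.085

-0.085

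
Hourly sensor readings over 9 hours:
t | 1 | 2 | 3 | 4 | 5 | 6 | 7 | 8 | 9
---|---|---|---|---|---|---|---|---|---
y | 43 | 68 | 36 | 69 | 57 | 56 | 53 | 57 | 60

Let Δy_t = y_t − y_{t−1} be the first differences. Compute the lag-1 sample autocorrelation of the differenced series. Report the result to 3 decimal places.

-0.770

First differences Δy: 25, -32, 33, -12, -1, -3, 4, 3
Mean of differences = 2.1250
Numerator Σ(Δy_t−Δȳ)(Δy_{t+1}−Δȳ) = -2218.1406
Denominator Σ(Δy_t−Δȳ)² = 2880.8750
r_1(Δy) = -2218.1406 / 2880.8750 = -0.770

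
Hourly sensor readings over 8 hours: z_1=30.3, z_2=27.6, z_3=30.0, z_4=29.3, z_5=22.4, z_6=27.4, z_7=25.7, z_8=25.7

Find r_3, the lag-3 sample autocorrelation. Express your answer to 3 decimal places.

Mean z̄ = (30.3 + 27.6 + 30.0 + 29.3 + 22.4 + 27.4 + 25.7 + 25.7)/8 = 27.3000
Deviations from mean: 3.0000, 0.3000, 2.7000, 2.0000, -4.9000, 0.1000, -1.6000, -1.6000
Σ(z_t−z̄)(z_{t+3}−z̄) = (6.0000) + (-1.4700) + (0.2700) + (-3.2000) + (7.8400) = 9.4400
Denominator Σ(z_t−z̄)² = 49.5200
r_3 = 9.4400 / 49.5200 = 0.191

0.191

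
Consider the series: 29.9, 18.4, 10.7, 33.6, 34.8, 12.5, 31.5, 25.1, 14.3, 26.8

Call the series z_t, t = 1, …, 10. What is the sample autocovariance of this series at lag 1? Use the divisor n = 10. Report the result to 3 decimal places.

Mean z̄ = (29.9 + 18.4 + 10.7 + 33.6 + 34.8 + 12.5 + 31.5 + 25.1 + 14.3 + 26.8)/10 = 23.7600
Σ_{t=1}^{9}(z_t−z̄)(z_{t+1}−z̄) = -225.3116
γ_1 = -225.3116 / 10 = -22.531

-22.531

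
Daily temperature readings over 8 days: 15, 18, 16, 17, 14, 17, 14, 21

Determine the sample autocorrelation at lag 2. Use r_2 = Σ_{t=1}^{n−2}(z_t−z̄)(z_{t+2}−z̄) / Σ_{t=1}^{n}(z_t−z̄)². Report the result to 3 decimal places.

Mean z̄ = (15 + 18 + 16 + 17 + 14 + 17 + 14 + 21)/8 = 16.5000
Numerator Σ_{t=1}^{6}(z_t−z̄)(z_{t+2}−z̄) = 11.5000
Denominator Σ(z_t−z̄)² = 38.0000
r_2 = 11.5000 / 38.0000 = 0.303

0.303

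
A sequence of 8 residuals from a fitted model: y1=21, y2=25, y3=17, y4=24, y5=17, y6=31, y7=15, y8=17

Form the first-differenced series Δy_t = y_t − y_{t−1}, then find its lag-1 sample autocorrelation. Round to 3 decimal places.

-0.787

First differences Δy: 4, -8, 7, -7, 14, -16, 2
Mean of differences = -0.5714
Numerator Σ(Δy_t−Δȳ)(Δy_{t+1}−Δȳ) = -497.0408
Denominator Σ(Δy_t−Δȳ)² = 631.7143
r_1(Δy) = -497.0408 / 631.7143 = -0.787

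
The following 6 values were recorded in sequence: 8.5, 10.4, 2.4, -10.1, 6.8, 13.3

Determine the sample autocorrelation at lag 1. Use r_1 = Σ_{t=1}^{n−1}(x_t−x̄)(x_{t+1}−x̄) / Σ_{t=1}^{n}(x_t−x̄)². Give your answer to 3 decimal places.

Mean x̄ = (8.5 + 10.4 + 2.4 − 10.1 + 6.8 + 13.3)/6 = 5.2167
Deviations from mean: 3.2833, 5.1833, -2.8167, -15.3167, 1.5833, 8.0833
Numerator Σ_{t=1}^{5}(x_t−x̄)(x_{t+1}−x̄) = 34.1081
Denominator Σ(x_t−x̄)² = 348.0283
r_1 = 34.1081 / 348.0283 = 0.098

0.098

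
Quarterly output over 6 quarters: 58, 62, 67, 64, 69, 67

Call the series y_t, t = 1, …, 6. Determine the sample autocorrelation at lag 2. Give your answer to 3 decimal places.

-0.061

Mean ȳ = (58 + 62 + 67 + 64 + 69 + 67)/6 = 64.5000
Σ(y_t−ȳ)(y_{t+2}−ȳ) = (-16.2500) + (1.2500) + (11.2500) + (-1.2500) = -5.0000
Denominator Σ(y_t−ȳ)² = 81.5000
r_2 = -5.0000 / 81.5000 = -0.061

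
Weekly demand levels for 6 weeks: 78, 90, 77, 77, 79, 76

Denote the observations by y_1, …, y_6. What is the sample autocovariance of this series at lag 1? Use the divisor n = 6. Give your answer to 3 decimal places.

Mean ȳ = (78 + 90 + 77 + 77 + 79 + 76)/6 = 79.5000
Deviations: -1.5000, 10.5000, -2.5000, -2.5000, -0.5000, -3.5000
Σ_{t=1}^{5}(y_t−ȳ)(y_{t+1}−ȳ) = -32.7500
γ_1 = -32.7500 / 6 = -5.458

-5.458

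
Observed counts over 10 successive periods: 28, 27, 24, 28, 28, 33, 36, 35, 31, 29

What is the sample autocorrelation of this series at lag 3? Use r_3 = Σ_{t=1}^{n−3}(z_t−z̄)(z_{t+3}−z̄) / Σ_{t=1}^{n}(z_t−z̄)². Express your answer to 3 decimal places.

Mean z̄ = (28 + 27 + 24 + 28 + 28 + 33 + 36 + 35 + 31 + 29)/10 = 29.9000
Numerator Σ_{t=1}^{7}(z_t−z̄)(z_{t+3}−z̄) = -32.5300
Denominator Σ(z_t−z̄)² = 128.9000
r_3 = -32.5300 / 128.9000 = -0.252

-0.252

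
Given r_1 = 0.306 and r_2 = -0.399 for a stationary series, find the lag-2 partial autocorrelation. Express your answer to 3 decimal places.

-0.544

φ_{22} = (r_2 − r_1²) / (1 − r_1²)
r_1² = (0.306)² = 0.093636
Numerator = -0.399 − 0.0936 = -0.4926; denominator = 1 − 0.0936 = 0.9064
φ_{22} = -0.4926 / 0.9064 = -0.544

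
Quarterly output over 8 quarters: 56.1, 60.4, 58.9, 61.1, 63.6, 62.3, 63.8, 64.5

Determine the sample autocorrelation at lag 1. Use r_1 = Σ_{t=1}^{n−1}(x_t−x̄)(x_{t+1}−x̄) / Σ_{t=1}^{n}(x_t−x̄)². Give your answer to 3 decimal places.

0.347

Mean x̄ = (56.1 + 60.4 + 58.9 + 61.1 + 63.6 + 62.3 + 63.8 + 64.5)/8 = 61.3375
Deviations from mean: -5.2375, -0.9375, -2.4375, -0.2375, 2.2625, 0.9625, 2.4625, 3.1625
Σ(x_t−x̄)(x_{t+1}−x̄) = (4.9102) + (2.2852) + (0.5789) + (-0.5373) + (2.1777) + (2.3702) + (7.7877) = 19.5723
Denominator Σ(x_t−x̄)² = 56.4188
r_1 = 19.5723 / 56.4188 = 0.347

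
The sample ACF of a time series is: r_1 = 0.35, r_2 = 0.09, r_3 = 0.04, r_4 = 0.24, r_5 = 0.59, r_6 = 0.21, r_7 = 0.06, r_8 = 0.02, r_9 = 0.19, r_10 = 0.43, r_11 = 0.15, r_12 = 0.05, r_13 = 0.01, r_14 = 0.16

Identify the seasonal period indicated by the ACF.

5

The largest autocorrelation is r_5 = 0.59, with a weaker echo at lag 10 (0.43); the remaining lags stay at or below 0.35. The elevated value at lag 1 (0.35), dropping to 0.09 at lag 2, reflects decaying short-term dependence rather than seasonality.
The dominant spike at lag 5 indicates a seasonal period of 5.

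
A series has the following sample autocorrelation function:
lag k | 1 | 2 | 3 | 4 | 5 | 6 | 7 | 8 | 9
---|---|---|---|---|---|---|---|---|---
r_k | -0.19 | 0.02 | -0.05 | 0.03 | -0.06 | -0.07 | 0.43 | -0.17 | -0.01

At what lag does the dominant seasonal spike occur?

The largest autocorrelation is r_7 = 0.43; the remaining lags stay at or below 0.03.
The dominant spike at lag 7 indicates a seasonal period of 7.

7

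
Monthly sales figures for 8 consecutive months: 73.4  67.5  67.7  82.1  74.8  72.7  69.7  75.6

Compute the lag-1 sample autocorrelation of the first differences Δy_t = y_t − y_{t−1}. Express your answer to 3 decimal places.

First differences Δy: -5.9, 0.2, 14.4, -7.3, -2.1, -3.0, 5.9
Mean of differences = 0.3143
Numerator Σ(Δy_t−Δȳ)(Δy_{t+1}−Δȳ) = -100.2802
Denominator Σ(Δy_t−Δȳ)² = 343.0286
r_1(Δy) = -100.2802 / 343.0286 = -0.292

-0.292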